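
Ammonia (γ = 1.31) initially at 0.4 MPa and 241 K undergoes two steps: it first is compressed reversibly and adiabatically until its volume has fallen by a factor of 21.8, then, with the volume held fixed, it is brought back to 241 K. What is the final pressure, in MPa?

P₃ ≈ 8.72 MPa

Adiabatic step (PV^γ = const): P₂ = 0.4×21.8^(1.31) = 22.67 MPa; T₂ = 241×21.8^(0.31) = 626.5 K.
Isochoric: P₃ = P₂(T₃/T₂) = 22.67 × (241/626.5) = 8.72 MPa.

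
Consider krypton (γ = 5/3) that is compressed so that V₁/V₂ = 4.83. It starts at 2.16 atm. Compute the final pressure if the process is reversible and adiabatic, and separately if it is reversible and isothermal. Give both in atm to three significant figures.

adiabatic: 29.8 atm; isothermal: 10.4 atm

Isothermal: P₂ = P₁(V₁/V₂) = 2.16×4.83 = 10.43 atm.
Adiabatic: P₂ = P₁(V₁/V₂)^γ = 2.16×4.83^(5/3) = 29.81 atm.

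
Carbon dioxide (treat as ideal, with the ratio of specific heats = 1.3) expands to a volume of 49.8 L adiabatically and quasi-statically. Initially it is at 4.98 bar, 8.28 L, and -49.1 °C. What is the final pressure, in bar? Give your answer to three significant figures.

P₂ ≈ 0.483 bar

Adiabatic: P₁V₁^γ = P₂V₂^γ ⇒ P₂ = P₁ (V₁/V₂)^γ.
P₂ = 4.98 × (8.28/49.8)^(1.3) = 0.4834 bar.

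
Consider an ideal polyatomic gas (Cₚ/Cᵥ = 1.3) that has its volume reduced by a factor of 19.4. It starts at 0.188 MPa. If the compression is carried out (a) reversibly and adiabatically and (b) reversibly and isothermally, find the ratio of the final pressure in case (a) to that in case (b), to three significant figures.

P_adiabatic / P_isothermal ≈ 2.43

Isothermal: P_b = P₁(V₁/V₂) = 0.188×19.4.
Adiabatic: P_a = P₁(V₁/V₂)^γ = 0.188×19.4^(1.3).
P_a/P_b = (V₁/V₂)^(γ−1) = 19.4^(0.3) = 2.434.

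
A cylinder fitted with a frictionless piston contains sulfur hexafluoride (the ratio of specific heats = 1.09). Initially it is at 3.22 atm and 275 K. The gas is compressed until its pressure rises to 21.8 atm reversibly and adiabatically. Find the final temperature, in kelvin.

T₂ ≈ 322 K

Along an adiabat T P^((1−γ)/γ) is constant, so T₂ = T₁ (P₂/P₁)^((γ−1)/γ).
T₂ = 275 × (21.8/3.22)^(0.0826) = 322 K.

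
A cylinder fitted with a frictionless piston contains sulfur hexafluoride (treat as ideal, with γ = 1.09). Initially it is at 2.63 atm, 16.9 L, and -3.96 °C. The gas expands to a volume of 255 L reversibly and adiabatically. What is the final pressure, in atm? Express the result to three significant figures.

Adiabatic: P₁V₁^γ = P₂V₂^γ ⇒ P₂ = P₁ (V₁/V₂)^γ.
P₂ = 2.63 × (16.9/255)^(1.09) = 0.1365 atm.

P₂ ≈ 0.137 atm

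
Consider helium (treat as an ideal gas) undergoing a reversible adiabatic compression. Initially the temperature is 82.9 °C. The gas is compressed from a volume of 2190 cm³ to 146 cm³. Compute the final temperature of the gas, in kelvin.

T₂ ≈ 2170 K

Adiabatic: T₁V₁^(γ−1) = T₂V₂^(γ−1) ⇒ T₂ = T₁ (V₁/V₂)^(γ−1).
For a monatomic ideal gas γ = 5/3, so γ−1 = 2/3.
T₁ = 82.9 °C = 356 K.
T₂ = 356 × (2190/146)^(2/3) = 2166 K.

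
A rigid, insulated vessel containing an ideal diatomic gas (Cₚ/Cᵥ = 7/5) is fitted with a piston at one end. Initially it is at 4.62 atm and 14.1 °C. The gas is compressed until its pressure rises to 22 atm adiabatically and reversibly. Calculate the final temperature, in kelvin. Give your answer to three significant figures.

T₂ ≈ 449 K

Along an adiabat T P^((1−γ)/γ) is constant, so T₂ = T₁ (P₂/P₁)^((γ−1)/γ).
T₁ = 14.1 °C = 287.2 K.
T₂ = 287.2 × (22/4.62)^(2/7) = 448.7 K.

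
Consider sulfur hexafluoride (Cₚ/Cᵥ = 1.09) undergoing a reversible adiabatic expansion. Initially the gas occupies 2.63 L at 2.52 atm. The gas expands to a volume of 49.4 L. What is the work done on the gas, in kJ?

P₂ = P₁(V₁/V₂)^γ = 2.52×(2.63/49.4)^(1.09) = 0.103 atm.
For a reversible adiabat, W_by_gas = (P₁V₁ − P₂V₂)/(γ−1).
W_by = (255300×0.00263 − 10440×0.0494) / (0.09) = 1731 J.
W_on_gas = −W_by = -1731 J.

W ≈ -1.73 kJ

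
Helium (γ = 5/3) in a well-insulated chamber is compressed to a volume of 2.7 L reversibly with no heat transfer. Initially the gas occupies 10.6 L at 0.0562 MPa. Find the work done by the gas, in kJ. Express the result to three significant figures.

P₂ = P₁(V₁/V₂)^γ = 0.0562×(10.6/2.7)^(5/3) = 0.5491 MPa.
For a reversible adiabat, W_by_gas = (P₁V₁ − P₂V₂)/(γ−1).
W_by = (56200×0.0106 − 549100×0.0027) / (2/3) = -1330 J.

W ≈ -1.33 kJ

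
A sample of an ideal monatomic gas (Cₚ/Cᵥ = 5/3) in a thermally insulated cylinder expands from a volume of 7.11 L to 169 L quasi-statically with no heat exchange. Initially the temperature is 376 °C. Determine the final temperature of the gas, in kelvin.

For a reversible adiabat TV^(γ−1) is constant, so T₂ = T₁ (V₁/V₂)^(γ−1).
T₁ = 376 °C = 649.1 K.
T₂ = 649.1 × (7.11/169)^(2/3) = 78.52 K.

T₂ ≈ 78.5 K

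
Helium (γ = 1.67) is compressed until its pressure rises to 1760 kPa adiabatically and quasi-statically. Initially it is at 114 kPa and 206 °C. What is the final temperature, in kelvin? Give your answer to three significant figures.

T₂ ≈ 1440 K

Along an adiabat T P^((1−γ)/γ) is constant, so T₂ = T₁ (P₂/P₁)^((γ−1)/γ).
T₁ = 206 °C = 479.1 K.
T₂ = 479.1 × (1760/114)^(0.401) = 1437 K.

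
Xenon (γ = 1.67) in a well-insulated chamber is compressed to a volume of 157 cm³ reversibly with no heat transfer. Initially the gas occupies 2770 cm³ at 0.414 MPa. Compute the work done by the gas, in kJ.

P₂ = P₁(V₁/V₂)^γ = 0.414×(2770/157)^(1.67) = 49.98 MPa.
For a reversible adiabat, W_by_gas = (P₁V₁ − P₂V₂)/(γ−1).
W_by = (414000×0.00277 − 4.998×10^7×0.000157) / (0.67) = -10000 J.

W ≈ -10.0 kJ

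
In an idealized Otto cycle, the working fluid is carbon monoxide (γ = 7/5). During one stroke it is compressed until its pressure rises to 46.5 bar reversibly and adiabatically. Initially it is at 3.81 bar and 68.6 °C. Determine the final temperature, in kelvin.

T₂ ≈ 698 K

Adiabatic: T₂/T₁ = (P₂/P₁)^((γ−1)/γ).
T₁ = 68.6 °C = 341.8 K.
T₂ = 341.8 × (46.5/3.81)^(2/7) = 698.5 K.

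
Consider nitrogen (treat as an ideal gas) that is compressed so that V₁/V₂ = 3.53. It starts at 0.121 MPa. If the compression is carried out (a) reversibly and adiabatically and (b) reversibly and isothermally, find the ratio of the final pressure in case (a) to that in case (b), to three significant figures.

P_adiabatic / P_isothermal ≈ 1.66

For a diatomic ideal gas γ = 7/5.
Isothermal: P_b = P₁(V₁/V₂) = 0.121×3.53.
Adiabatic: P_a = P₁(V₁/V₂)^γ = 0.121×3.53^(7/5).
P_a/P_b = (V₁/V₂)^(γ−1) = 3.53^(2/5) = 1.656.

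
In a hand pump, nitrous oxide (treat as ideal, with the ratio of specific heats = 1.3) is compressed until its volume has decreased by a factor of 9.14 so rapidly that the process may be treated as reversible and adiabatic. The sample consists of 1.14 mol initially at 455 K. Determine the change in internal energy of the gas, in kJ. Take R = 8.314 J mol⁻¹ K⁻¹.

Adiabatic: T₁V₁^(γ−1) = T₂V₂^(γ−1) ⇒ T₂ = T₁ (V₁/V₂)^(γ−1).
T₂ = 455 × 9.14^(0.3) = 883.7 K.
Q = 0, so ΔU = W_on_gas = nCᵥΔT with Cᵥ = R/(γ−1) = 27.71 J/(mol·K).
ΔU = 1.14 × 27.71 × (883.7 − 455) = 13540 J.

ΔU ≈ 13.5 kJ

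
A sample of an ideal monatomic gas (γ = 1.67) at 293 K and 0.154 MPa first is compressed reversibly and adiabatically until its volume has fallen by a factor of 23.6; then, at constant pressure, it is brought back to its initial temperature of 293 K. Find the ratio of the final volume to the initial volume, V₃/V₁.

V₃/V₁ ≈ 0.00510

Adiabatic step: V₂/V₁ = 0.04237; T₂ = T₁·23.6^(0.67) = 2436 K.
Isobaric step: V₃/V₂ = T₃/T₂ = 293/2436.
V₃/V₁ = (V₂/V₁)(V₃/V₂) = 0.04237 × (293/2436) = 0.005096.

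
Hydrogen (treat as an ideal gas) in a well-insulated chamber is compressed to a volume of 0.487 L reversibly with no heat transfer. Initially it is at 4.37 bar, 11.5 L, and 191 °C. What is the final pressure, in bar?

P₂ ≈ 366 bar

Since PV^γ is constant along a reversible adiabat, P₂ = P₁ (V₁/V₂)^γ.
γ = 7/5 for a diatomic ideal gas.
P₂ = 4.37 × (11.5/0.487)^(7/5) = 365.5 bar.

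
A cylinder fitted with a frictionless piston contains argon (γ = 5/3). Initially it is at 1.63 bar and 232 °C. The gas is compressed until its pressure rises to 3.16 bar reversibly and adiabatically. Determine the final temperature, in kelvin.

T₂ ≈ 658 K

Adiabatic: T₂/T₁ = (P₂/P₁)^((γ−1)/γ).
T₁ = 232 °C = 505.1 K.
T₂ = 505.1 × (3.16/1.63)^(2/5) = 658.3 K.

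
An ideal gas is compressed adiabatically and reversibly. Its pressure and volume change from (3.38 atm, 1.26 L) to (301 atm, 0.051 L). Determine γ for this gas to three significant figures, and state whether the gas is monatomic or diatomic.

PV^γ = const ⇒ γ = ln(P₂/P₁) / ln(V₁/V₂).
γ = ln(301/3.38) / ln(1.26/0.051) = 1.4.
γ ≈ 1.40 is close to 7/5, so the gas is diatomic.

γ ≈ 1.40; diatomic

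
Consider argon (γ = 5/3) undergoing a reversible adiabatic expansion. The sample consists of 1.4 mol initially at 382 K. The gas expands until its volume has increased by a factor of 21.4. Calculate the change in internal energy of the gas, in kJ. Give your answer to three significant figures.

ΔU ≈ -5.80 kJ

Adiabatic: T₁V₁^(γ−1) = T₂V₂^(γ−1) ⇒ T₂ = T₁ (V₁/V₂)^(γ−1).
T₂ = 382 × (1/21.4)^(2/3) = 49.56 K.
Q = 0, so ΔU = W_on_gas = nCᵥΔT with Cᵥ = R/(γ−1) = 12.47 J/(mol·K).
ΔU = 1.4 × 12.47 × (49.56 − 382) = -5804 J.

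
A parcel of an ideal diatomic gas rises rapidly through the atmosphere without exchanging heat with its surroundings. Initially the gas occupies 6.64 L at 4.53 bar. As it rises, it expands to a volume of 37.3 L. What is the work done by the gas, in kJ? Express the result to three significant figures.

γ = 7/5 for a diatomic ideal gas.
P₂ = P₁(V₁/V₂)^γ = 4.53×(6.64/37.3)^(7/5) = 0.4043 bar.
For a reversible adiabat, W_by_gas = (P₁V₁ − P₂V₂)/(γ−1).
W_by = (453000×0.00664 − 40430×0.0373) / (2/5) = 3749 J.

W ≈ 3.75 kJ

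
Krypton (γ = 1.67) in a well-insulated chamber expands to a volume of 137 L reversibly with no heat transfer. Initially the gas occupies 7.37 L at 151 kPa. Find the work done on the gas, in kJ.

P₂ = P₁(V₁/V₂)^γ = 151×(7.37/137)^(1.67) = 1.146 kPa.
For a reversible adiabat, W_by_gas = (P₁V₁ − P₂V₂)/(γ−1).
W_by = (151000×0.00737 − 1146×0.137) / (0.67) = 1427 J.
W_on_gas = −W_by = -1427 J.

W ≈ -1.43 kJ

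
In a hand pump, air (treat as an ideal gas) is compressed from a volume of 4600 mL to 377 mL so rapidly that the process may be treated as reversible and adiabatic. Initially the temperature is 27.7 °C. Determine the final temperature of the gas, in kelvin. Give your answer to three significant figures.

Adiabatic: T₁V₁^(γ−1) = T₂V₂^(γ−1) ⇒ T₂ = T₁ (V₁/V₂)^(γ−1).
For a diatomic ideal gas γ = 7/5, so γ−1 = 2/5.
T₁ = 27.7 °C = 300.8 K.
T₂ = 300.8 × (4600/377)^(2/5) = 818.3 K.

T₂ ≈ 818 K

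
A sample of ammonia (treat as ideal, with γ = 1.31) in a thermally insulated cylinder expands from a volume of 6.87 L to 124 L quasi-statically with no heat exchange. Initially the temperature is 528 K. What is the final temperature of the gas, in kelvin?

T₂ ≈ 215 K

Adiabatic: T₁V₁^(γ−1) = T₂V₂^(γ−1) ⇒ T₂ = T₁ (V₁/V₂)^(γ−1).
T₂ = 528 × (6.87/124)^(0.31) = 215.3 K.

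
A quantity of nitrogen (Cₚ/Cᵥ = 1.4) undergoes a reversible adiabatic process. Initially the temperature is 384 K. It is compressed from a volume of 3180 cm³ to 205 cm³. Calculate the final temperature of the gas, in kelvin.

T₂ ≈ 1150 K

Adiabatic: T₁V₁^(γ−1) = T₂V₂^(γ−1) ⇒ T₂ = T₁ (V₁/V₂)^(γ−1).
T₂ = 384 × (3180/205)^(0.4) = 1150 K.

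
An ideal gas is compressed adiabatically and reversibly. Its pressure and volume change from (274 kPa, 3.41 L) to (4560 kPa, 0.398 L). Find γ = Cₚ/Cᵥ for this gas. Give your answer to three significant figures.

PV^γ = const ⇒ γ = ln(P₂/P₁) / ln(V₁/V₂).
γ = ln(4560/274) / ln(3.41/0.398) = 1.309.

γ ≈ 1.31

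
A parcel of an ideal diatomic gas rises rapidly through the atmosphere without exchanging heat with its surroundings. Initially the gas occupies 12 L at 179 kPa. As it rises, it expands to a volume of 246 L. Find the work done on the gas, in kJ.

γ = 7/5 for a diatomic ideal gas.
P₂ = P₁(V₁/V₂)^γ = 179×(12/246)^(7/5) = 2.609 kPa.
For a reversible adiabat, W_by_gas = (P₁V₁ − P₂V₂)/(γ−1).
W_by = (179000×0.012 − 2609×0.246) / (2/5) = 3766 J.
W_on_gas = −W_by = -3766 J.

W ≈ -3.77 kJ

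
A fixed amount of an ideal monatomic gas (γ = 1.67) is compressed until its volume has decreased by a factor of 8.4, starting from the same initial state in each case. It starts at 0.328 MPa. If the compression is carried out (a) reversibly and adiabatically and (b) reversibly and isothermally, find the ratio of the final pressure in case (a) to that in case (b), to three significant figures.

P_adiabatic / P_isothermal ≈ 4.16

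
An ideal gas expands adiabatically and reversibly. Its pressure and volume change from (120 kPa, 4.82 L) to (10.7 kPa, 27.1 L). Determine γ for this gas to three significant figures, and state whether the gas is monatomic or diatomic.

PV^γ = const ⇒ γ = ln(P₂/P₁) / ln(V₁/V₂).
γ = ln(10.7/120) / ln(4.82/27.1) = 1.4.
γ ≈ 1.40 is close to 7/5, so the gas is diatomic.

γ ≈ 1.40; diatomic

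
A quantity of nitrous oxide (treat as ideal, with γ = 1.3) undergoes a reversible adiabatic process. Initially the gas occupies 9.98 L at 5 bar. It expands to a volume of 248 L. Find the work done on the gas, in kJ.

P₂ = P₁(V₁/V₂)^γ = 5×(9.98/248)^(1.3) = 0.07675 bar.
For a reversible adiabat, W_by_gas = (P₁V₁ − P₂V₂)/(γ−1).
W_by = (500000×0.00998 − 7675×0.248) / (0.3) = 10290 J.
W_on_gas = −W_by = -10290 J.

W ≈ -10.3 kJ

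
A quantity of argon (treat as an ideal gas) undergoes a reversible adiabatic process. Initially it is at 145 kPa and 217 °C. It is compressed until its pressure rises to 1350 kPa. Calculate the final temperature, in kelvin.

T₂ ≈ 1200 K

Adiabatic: T₂/T₁ = (P₂/P₁)^((γ−1)/γ).
For a monatomic ideal gas γ = 5/3, so (γ−1)/γ = 2/5.
T₁ = 217 °C = 490.1 K.
T₂ = 490.1 × (1350/145)^(2/5) = 1197 K.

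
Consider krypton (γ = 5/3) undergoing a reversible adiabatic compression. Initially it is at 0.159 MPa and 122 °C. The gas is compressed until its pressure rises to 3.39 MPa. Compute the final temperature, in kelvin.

T₂ ≈ 1340 K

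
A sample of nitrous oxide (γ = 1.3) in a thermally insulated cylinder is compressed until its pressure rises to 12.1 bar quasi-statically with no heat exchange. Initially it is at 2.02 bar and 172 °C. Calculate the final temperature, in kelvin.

Along an adiabat T P^((1−γ)/γ) is constant, so T₂ = T₁ (P₂/P₁)^((γ−1)/γ).
T₁ = 172 °C = 445.1 K.
T₂ = 445.1 × (12.1/2.02)^(0.231) = 672.8 K.

T₂ ≈ 673 K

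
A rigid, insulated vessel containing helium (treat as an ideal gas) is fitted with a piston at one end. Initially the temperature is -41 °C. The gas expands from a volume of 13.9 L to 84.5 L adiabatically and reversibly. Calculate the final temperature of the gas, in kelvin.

T₂ ≈ 69.7 K

For a reversible adiabat TV^(γ−1) is constant, so T₂ = T₁ (V₁/V₂)^(γ−1).
For a monatomic ideal gas γ = 5/3, so γ−1 = 2/3.
T₁ = -41 °C = 232.1 K.
T₂ = 232.1 × (13.9/84.5)^(2/3) = 69.7 K.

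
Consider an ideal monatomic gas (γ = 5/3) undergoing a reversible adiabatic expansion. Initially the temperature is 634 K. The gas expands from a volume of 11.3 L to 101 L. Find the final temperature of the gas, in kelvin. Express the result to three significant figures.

For a reversible adiabat TV^(γ−1) is constant, so T₂ = T₁ (V₁/V₂)^(γ−1).
T₂ = 634 × (11.3/101)^(2/3) = 147.2 K.

T₂ ≈ 147 K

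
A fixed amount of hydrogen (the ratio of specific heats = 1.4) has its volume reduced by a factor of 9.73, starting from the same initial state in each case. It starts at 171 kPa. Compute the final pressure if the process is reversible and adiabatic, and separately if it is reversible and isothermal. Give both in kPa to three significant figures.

adiabatic: 4130 kPa; isothermal: 1660 kPa

Isothermal: P₂ = P₁(V₁/V₂) = 171×9.73 = 1664 kPa.
Adiabatic: P₂ = P₁(V₁/V₂)^γ = 171×9.73^(1.4) = 4134 kPa.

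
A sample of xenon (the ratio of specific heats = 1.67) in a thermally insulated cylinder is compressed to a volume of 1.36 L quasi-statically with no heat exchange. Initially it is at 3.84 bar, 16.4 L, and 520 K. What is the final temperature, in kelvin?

For a reversible adiabat TV^(γ−1) is constant, so T₂ = T₁ (V₁/V₂)^(γ−1).
T₂ = 520 × (16.4/1.36)^(0.67) = 2757 K.

T₂ ≈ 2760 K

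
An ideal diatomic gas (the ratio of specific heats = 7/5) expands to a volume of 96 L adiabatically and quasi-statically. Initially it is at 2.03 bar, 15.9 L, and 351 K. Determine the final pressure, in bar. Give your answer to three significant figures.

P₂ ≈ 0.164 bar

Since PV^γ is constant along a reversible adiabat, P₂ = P₁ (V₁/V₂)^γ.
P₂ = 2.03 × (15.9/96)^(7/5) = 0.1638 bar.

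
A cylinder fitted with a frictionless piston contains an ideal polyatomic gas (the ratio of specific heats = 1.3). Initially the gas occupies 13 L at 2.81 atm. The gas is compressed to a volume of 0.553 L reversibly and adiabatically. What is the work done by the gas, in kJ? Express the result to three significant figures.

P₂ = P₁(V₁/V₂)^γ = 2.81×(13/0.553)^(1.3) = 170.3 atm.
For a reversible adiabat, W_by_gas = (P₁V₁ − P₂V₂)/(γ−1).
W_by = (284700×0.013 − 1.726×10^7×0.000553) / (0.3) = -19480 J.

W ≈ -19.5 kJ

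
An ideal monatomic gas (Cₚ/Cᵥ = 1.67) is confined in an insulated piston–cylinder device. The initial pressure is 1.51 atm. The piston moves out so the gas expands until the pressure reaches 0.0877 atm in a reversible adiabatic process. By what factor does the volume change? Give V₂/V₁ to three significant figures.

V₂/V₁ ≈ 5.50

From PV^γ = const, V₂/V₁ = (P₁/P₂)^(1/γ).
V₂/V₁ = (1.51/0.0877)^(0.599) = 5.497.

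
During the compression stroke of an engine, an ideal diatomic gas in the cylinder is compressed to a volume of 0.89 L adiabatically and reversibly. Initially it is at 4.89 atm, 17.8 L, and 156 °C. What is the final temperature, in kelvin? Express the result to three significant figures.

T₂ ≈ 1420 K

For a reversible adiabat TV^(γ−1) is constant, so T₂ = T₁ (V₁/V₂)^(γ−1).
γ = 7/5 for a diatomic ideal gas.
T₁ = 156 °C = 429.1 K.
T₂ = 429.1 × (17.8/0.89)^(2/5) = 1422 K.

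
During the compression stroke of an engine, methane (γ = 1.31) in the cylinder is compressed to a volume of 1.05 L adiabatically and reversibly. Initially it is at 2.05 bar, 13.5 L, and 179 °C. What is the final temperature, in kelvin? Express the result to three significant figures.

Adiabatic: T₁V₁^(γ−1) = T₂V₂^(γ−1) ⇒ T₂ = T₁ (V₁/V₂)^(γ−1).
T₁ = 179 °C = 452.1 K.
T₂ = 452.1 × (13.5/1.05)^(0.31) = 998 K.

T₂ ≈ 998 K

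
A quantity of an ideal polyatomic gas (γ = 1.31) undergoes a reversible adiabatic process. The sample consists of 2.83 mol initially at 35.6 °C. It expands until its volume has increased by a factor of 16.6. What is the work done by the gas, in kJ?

Adiabatic: T₁V₁^(γ−1) = T₂V₂^(γ−1) ⇒ T₂ = T₁ (V₁/V₂)^(γ−1).
T₁ = 35.6 °C = 308.8 K.
T₂ = 308.8 × (1/16.6)^(0.31) = 129.2 K.
Q = 0, so ΔU = W_on_gas = nCᵥΔT with Cᵥ = R/(γ−1) = 26.82 J/(mol·K).
ΔU = 2.83 × 26.82 × (129.2 − 308.8) = -13630 J.
Work done by the gas = −ΔU = 13630 J.

W ≈ 13.6 kJ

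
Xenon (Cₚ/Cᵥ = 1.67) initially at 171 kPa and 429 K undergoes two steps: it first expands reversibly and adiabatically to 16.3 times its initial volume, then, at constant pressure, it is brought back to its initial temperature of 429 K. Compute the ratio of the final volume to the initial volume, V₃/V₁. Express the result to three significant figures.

V₃/V₁ ≈ 106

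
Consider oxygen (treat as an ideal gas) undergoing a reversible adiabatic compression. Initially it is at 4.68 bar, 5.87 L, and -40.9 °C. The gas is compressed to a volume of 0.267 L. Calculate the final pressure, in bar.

P₂ ≈ 354 bar

Since PV^γ is constant along a reversible adiabat, P₂ = P₁ (V₁/V₂)^γ.
γ = 7/5 for a diatomic ideal gas.
P₂ = 4.68 × (5.87/0.267)^(7/5) = 354.2 bar.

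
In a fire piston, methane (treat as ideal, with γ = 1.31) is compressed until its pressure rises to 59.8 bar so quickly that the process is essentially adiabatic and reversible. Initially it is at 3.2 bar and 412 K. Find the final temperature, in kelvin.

Along an adiabat T P^((1−γ)/γ) is constant, so T₂ = T₁ (P₂/P₁)^((γ−1)/γ).
T₂ = 412 × (59.8/3.2)^(0.237) = 823.8 K.

T₂ ≈ 824 K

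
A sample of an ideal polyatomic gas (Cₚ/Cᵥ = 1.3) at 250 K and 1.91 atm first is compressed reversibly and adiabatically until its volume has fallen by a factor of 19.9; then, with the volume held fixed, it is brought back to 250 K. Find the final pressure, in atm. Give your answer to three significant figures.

P₃ ≈ 38.0 atm

Adiabatic step (PV^γ = const): P₂ = 1.91×19.9^(1.3) = 93.23 atm; T₂ = 250×19.9^(0.3) = 613.2 K.
Isochoric: P₃ = P₂(T₃/T₂) = 93.23 × (250/613.2) = 38.01 atm.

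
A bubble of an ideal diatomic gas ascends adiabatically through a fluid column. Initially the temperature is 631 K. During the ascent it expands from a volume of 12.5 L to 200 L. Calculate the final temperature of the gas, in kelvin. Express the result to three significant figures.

Adiabatic: T₁V₁^(γ−1) = T₂V₂^(γ−1) ⇒ T₂ = T₁ (V₁/V₂)^(γ−1).
For a diatomic ideal gas γ = 7/5, so γ−1 = 2/5.
T₂ = 631 × (12.5/200)^(2/5) = 208.2 K.

T₂ ≈ 208 K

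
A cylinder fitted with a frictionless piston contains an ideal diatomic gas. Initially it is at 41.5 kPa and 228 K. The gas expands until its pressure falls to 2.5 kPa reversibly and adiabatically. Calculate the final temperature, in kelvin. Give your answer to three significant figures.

Adiabatic: T₂/T₁ = (P₂/P₁)^((γ−1)/γ).
For a diatomic ideal gas γ = 7/5, so (γ−1)/γ = 2/7.
T₂ = 228 × (2.5/41.5)^(2/7) = 102.2 K.

T₂ ≈ 102 K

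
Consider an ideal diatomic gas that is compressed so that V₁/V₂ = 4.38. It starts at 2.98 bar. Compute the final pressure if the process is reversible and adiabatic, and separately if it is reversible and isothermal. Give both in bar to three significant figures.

adiabatic: 23.6 bar; isothermal: 13.1 bar

For a diatomic ideal gas γ = 7/5.
Isothermal: P₂ = P₁(V₁/V₂) = 2.98×4.38 = 13.05 bar.
Adiabatic: P₂ = P₁(V₁/V₂)^γ = 2.98×4.38^(7/5) = 23.57 bar.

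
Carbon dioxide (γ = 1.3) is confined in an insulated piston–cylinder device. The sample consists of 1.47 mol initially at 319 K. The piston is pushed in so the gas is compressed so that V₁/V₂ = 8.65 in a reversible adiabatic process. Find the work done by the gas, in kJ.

For a reversible adiabat TV^(γ−1) is constant, so T₂ = T₁ (V₁/V₂)^(γ−1).
T₂ = 319 × 8.65^(0.3) = 609.4 K.
Q = 0, so ΔU = W_on_gas = nCᵥΔT with Cᵥ = R/(γ−1) = 27.71 J/(mol·K).
ΔU = 1.47 × 27.71 × (609.4 − 319) = 11830 J.
Work done by the gas = −ΔU = -11830 J.

W ≈ -11.8 kJ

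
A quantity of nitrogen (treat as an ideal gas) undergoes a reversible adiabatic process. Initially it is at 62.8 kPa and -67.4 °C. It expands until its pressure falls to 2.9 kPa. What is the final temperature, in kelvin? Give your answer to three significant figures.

T₂ ≈ 85.5 K

Along an adiabat T P^((1−γ)/γ) is constant, so T₂ = T₁ (P₂/P₁)^((γ−1)/γ).
For a diatomic ideal gas γ = 7/5, so (γ−1)/γ = 2/7.
T₁ = -67.4 °C = 205.7 K.
T₂ = 205.7 × (2.9/62.8)^(2/7) = 85.46 K.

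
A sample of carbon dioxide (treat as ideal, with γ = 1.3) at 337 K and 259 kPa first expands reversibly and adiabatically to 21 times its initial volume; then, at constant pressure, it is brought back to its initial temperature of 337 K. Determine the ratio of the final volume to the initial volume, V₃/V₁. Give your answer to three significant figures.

Adiabatic step: V₂/V₁ = 21; T₂ = T₁·(1/21)^(0.3) = 135.2 K.
Isobaric step: V₃/V₂ = T₃/T₂ = 337/135.2.
V₃/V₁ = (V₂/V₁)(V₃/V₂) = 21 × (337/135.2) = 52.35.

V₃/V₁ ≈ 52.3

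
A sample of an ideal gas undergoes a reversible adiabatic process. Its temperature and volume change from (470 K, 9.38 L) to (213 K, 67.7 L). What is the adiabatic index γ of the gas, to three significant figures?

TV^(γ−1) = const ⇒ γ − 1 = ln(T₂/T₁) / ln(V₁/V₂).
γ = 1 + ln(213/470) / ln(9.38/67.7) = 1.4.

γ ≈ 1.40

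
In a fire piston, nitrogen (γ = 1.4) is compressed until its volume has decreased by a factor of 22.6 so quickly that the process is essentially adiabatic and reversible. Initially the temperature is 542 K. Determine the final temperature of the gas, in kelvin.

T₂ ≈ 1890 K

For a reversible adiabat TV^(γ−1) is constant, so T₂ = T₁ (V₁/V₂)^(γ−1).
T₂ = 542 × 22.6^(0.4) = 1886 K.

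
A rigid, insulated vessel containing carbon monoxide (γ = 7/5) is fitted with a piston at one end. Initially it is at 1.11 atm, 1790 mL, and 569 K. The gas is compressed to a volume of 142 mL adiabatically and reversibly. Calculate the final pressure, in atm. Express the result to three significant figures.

Since PV^γ is constant along a reversible adiabat, P₂ = P₁ (V₁/V₂)^γ.
P₂ = 1.11 × (1790/142)^(7/5) = 38.56 atm.

P₂ ≈ 38.6 atm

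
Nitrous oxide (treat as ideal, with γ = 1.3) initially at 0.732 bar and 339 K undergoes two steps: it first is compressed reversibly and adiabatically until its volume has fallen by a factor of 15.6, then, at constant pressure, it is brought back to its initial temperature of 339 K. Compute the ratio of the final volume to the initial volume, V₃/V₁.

V₃/V₁ ≈ 0.0281

Adiabatic step: V₂/V₁ = 0.0641; T₂ = T₁·15.6^(0.3) = 772.9 K.
Isobaric step: V₃/V₂ = T₃/T₂ = 339/772.9.
V₃/V₁ = (V₂/V₁)(V₃/V₂) = 0.0641 × (339/772.9) = 0.02811.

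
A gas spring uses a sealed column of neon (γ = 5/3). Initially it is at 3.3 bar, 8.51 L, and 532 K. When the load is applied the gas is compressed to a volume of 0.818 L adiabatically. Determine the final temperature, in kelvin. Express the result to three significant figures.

T₂ ≈ 2540 K

Adiabatic: T₁V₁^(γ−1) = T₂V₂^(γ−1) ⇒ T₂ = T₁ (V₁/V₂)^(γ−1).
T₂ = 532 × (8.51/0.818)^(2/3) = 2535 K.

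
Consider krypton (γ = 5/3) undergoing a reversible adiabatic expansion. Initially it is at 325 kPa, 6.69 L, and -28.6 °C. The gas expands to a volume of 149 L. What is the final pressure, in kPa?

Adiabatic: P₁V₁^γ = P₂V₂^γ ⇒ P₂ = P₁ (V₁/V₂)^γ.
P₂ = 325 × (6.69/149)^(5/3) = 1.843 kPa.

P₂ ≈ 1.84 kPa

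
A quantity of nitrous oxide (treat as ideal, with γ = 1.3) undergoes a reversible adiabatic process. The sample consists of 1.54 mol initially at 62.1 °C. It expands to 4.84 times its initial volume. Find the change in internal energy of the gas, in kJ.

ΔU ≈ -5.39 kJ

Adiabatic: T₁V₁^(γ−1) = T₂V₂^(γ−1) ⇒ T₂ = T₁ (V₁/V₂)^(γ−1).
T₁ = 62.1 °C = 335.2 K.
T₂ = 335.2 × (1/4.84)^(0.3) = 208.9 K.
Q = 0, so ΔU = W_on_gas = nCᵥΔT with Cᵥ = R/(γ−1) = 27.71 J/(mol·K).
ΔU = 1.54 × 27.71 × (208.9 − 335.2) = -5393 J.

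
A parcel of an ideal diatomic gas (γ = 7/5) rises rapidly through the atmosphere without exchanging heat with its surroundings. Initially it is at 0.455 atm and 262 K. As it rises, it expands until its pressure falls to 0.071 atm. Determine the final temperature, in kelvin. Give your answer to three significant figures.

T₂ ≈ 154 K

Adiabatic: T₂/T₁ = (P₂/P₁)^((γ−1)/γ).
T₂ = 262 × (0.071/0.455)^(2/7) = 154.1 K.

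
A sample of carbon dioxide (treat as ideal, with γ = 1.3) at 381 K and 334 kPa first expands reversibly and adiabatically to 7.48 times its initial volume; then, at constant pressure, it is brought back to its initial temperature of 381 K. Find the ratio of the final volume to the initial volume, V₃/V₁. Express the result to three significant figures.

Adiabatic step: V₂/V₁ = 7.48; T₂ = T₁·(1/7.48)^(0.3) = 208.3 K.
Isobaric step: V₃/V₂ = T₃/T₂ = 381/208.3.
V₃/V₁ = (V₂/V₁)(V₃/V₂) = 7.48 × (381/208.3) = 13.68.

V₃/V₁ ≈ 13.7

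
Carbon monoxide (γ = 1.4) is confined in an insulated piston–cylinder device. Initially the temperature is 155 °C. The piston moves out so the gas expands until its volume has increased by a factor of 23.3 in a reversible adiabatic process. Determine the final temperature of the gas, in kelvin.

Adiabatic: T₁V₁^(γ−1) = T₂V₂^(γ−1) ⇒ T₂ = T₁ (V₁/V₂)^(γ−1).
T₁ = 155 °C = 428.1 K.
T₂ = 428.1 × (1/23.3)^(0.4) = 121.5 K.

T₂ ≈ 122 K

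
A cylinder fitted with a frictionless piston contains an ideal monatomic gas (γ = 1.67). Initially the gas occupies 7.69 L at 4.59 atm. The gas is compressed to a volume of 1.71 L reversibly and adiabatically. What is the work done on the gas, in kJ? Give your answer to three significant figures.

P₂ = P₁(V₁/V₂)^γ = 4.59×(7.69/1.71)^(1.67) = 56.52 atm.
For a reversible adiabat, W_by_gas = (P₁V₁ − P₂V₂)/(γ−1).
W_by = (465100×0.00769 − 5.727×10^6×0.00171) / (0.67) = -9278 J.
W_on_gas = −W_by = 9278 J.

W ≈ 9.28 kJ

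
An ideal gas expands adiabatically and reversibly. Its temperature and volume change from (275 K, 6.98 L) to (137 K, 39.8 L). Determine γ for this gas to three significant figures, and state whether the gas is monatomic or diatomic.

TV^(γ−1) = const ⇒ γ − 1 = ln(T₂/T₁) / ln(V₁/V₂).
γ = 1 + ln(137/275) / ln(6.98/39.8) = 1.4.
γ ≈ 1.40 is close to 7/5, so the gas is diatomic.

γ ≈ 1.40; diatomic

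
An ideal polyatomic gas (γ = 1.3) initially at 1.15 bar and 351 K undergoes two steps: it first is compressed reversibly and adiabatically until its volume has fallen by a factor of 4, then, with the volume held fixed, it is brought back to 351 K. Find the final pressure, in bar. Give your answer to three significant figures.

Adiabatic step (PV^γ = const): P₂ = 1.15×4^(1.3) = 6.972 bar; T₂ = 351×4^(0.3) = 532 K.
Isochoric: P₃ = P₂(T₃/T₂) = 6.972 × (351/532) = 4.6 bar.

P₃ ≈ 4.60 bar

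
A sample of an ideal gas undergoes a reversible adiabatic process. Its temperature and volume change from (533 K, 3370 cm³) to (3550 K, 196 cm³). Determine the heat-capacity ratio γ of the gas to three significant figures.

γ ≈ 1.67

TV^(γ−1) = const ⇒ γ − 1 = ln(T₂/T₁) / ln(V₁/V₂).
γ = 1 + ln(3550/533) / ln(3370/196) = 1.667.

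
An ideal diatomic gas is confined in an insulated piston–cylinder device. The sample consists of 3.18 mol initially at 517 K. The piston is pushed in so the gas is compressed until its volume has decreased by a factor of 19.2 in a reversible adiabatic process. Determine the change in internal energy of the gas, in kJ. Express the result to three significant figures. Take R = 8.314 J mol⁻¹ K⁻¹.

ΔU ≈ 77.3 kJ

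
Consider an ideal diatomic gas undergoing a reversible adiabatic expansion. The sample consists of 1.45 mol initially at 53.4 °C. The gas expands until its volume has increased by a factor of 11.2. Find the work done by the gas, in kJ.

Adiabatic: T₁V₁^(γ−1) = T₂V₂^(γ−1) ⇒ T₂ = T₁ (V₁/V₂)^(γ−1).
γ = 7/5 for a diatomic ideal gas, so γ−1 = 2/5.
T₁ = 53.4 °C = 326.5 K.
T₂ = 326.5 × (1/11.2)^(2/5) = 124.2 K.
Q = 0, so ΔU = W_on_gas = nCᵥΔT with Cᵥ = R/(γ−1) = 20.79 J/(mol·K).
ΔU = 1.45 × 20.79 × (124.2 − 326.5) = -6097 J.
Work done by the gas = −ΔU = 6097 J.

W ≈ 6.10 kJ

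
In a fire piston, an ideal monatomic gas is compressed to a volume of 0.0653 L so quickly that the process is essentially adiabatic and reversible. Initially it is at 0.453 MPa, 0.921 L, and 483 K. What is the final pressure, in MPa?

P₂ ≈ 37.3 MPa

Adiabatic: P₁V₁^γ = P₂V₂^γ ⇒ P₂ = P₁ (V₁/V₂)^γ.
γ = 5/3 for a monatomic ideal gas.
P₂ = 0.453 × (0.921/0.0653)^(5/3) = 37.3 MPa.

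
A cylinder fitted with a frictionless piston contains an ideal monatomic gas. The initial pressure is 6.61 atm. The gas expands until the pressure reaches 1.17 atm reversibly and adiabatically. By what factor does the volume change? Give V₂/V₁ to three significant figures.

V₂/V₁ ≈ 2.83

From PV^γ = const, V₂/V₁ = (P₁/P₂)^(1/γ).
For a monatomic ideal gas γ = 5/3.
V₂/V₁ = (6.61/1.17)^(3/5) = 2.826.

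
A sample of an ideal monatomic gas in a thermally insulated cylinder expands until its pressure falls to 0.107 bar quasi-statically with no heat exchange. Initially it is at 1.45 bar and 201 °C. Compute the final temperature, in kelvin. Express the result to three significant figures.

T₂ ≈ 167 K

Adiabatic: T₂/T₁ = (P₂/P₁)^((γ−1)/γ).
For a monatomic ideal gas γ = 5/3, so (γ−1)/γ = 2/5.
T₁ = 201 °C = 474.1 K.
T₂ = 474.1 × (0.107/1.45)^(2/5) = 167.2 K.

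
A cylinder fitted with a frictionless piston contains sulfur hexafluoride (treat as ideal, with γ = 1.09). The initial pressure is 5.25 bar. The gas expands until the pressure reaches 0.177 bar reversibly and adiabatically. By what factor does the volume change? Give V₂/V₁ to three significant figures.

V₂/V₁ ≈ 22.4

From PV^γ = const, V₂/V₁ = (P₁/P₂)^(1/γ).
V₂/V₁ = (5.25/0.177)^(0.917) = 22.42.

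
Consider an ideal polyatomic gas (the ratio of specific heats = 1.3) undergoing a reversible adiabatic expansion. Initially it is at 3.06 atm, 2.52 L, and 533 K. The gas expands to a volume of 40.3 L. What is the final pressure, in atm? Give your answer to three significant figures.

P₂ ≈ 0.0833 atm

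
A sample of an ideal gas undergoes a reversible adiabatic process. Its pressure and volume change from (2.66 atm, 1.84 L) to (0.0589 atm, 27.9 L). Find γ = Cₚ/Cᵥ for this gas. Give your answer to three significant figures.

γ ≈ 1.40

PV^γ = const ⇒ γ = ln(P₂/P₁) / ln(V₁/V₂).
γ = ln(0.0589/2.66) / ln(1.84/27.9) = 1.401.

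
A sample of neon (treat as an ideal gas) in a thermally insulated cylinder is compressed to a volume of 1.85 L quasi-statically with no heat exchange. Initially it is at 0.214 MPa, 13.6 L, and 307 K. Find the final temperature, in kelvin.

For a reversible adiabat TV^(γ−1) is constant, so T₂ = T₁ (V₁/V₂)^(γ−1).
γ = 5/3 for a monatomic ideal gas.
T₂ = 307 × (13.6/1.85)^(2/3) = 1161 K.

T₂ ≈ 1160 K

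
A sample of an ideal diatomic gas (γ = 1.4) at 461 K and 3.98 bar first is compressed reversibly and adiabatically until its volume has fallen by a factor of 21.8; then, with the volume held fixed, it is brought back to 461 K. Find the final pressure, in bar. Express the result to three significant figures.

P₃ ≈ 86.8 bar

Adiabatic step (PV^γ = const): P₂ = 3.98×21.8^(1.4) = 297.7 bar; T₂ = 461×21.8^(0.4) = 1582 K.
Isochoric: P₃ = P₂(T₃/T₂) = 297.7 × (461/1582) = 86.76 bar.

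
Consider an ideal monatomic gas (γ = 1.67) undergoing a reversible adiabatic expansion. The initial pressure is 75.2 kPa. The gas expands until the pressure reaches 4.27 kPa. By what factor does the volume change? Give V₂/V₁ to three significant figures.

From PV^γ = const, V₂/V₁ = (P₁/P₂)^(1/γ).
V₂/V₁ = (75.2/4.27)^(0.599) = 5.572.

V₂/V₁ ≈ 5.57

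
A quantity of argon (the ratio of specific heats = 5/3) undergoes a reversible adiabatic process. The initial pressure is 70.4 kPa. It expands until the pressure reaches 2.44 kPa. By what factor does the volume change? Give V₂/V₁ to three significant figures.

V₂/V₁ ≈ 7.52

From PV^γ = const, V₂/V₁ = (P₁/P₂)^(1/γ).
V₂/V₁ = (70.4/2.44)^(3/5) = 7.518.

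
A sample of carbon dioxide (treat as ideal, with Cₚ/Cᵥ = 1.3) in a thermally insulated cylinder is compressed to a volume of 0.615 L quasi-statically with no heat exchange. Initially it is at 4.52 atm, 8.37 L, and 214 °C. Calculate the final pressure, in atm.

P₂ ≈ 135 atm

Adiabatic: P₁V₁^γ = P₂V₂^γ ⇒ P₂ = P₁ (V₁/V₂)^γ.
P₂ = 4.52 × (8.37/0.615)^(1.3) = 134.6 atm.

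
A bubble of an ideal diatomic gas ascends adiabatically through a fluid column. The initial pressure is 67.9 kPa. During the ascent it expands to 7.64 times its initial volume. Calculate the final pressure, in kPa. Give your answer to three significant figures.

P₂ ≈ 3.94 kPa

Adiabatic: P₁V₁^γ = P₂V₂^γ ⇒ P₂ = P₁ (V₁/V₂)^γ.
For a diatomic ideal gas γ = 7/5.
P₂ = 67.9 × (1/7.64)^(7/5) = 3.94 kPa.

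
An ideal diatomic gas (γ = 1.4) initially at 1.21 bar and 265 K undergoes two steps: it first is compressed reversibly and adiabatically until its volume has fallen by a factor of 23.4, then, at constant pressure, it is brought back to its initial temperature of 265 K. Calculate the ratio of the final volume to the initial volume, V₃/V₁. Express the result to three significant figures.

V₃/V₁ ≈ 0.0121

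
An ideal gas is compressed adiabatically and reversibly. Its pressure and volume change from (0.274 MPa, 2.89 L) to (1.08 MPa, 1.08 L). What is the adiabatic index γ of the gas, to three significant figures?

γ ≈ 1.39

PV^γ = const ⇒ γ = ln(P₂/P₁) / ln(V₁/V₂).
γ = ln(1.08/0.274) / ln(2.89/1.08) = 1.393.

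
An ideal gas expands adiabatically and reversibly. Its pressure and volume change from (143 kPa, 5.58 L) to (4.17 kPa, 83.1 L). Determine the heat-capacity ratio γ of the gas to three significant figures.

γ ≈ 1.31

PV^γ = const ⇒ γ = ln(P₂/P₁) / ln(V₁/V₂).
γ = ln(4.17/143) / ln(5.58/83.1) = 1.309.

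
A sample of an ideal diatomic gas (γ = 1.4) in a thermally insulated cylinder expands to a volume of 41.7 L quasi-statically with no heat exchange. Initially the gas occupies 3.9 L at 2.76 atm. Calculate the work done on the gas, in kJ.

P₂ = P₁(V₁/V₂)^γ = 2.76×(3.9/41.7)^(1.4) = 0.1 atm.
For a reversible adiabat, W_by_gas = (P₁V₁ − P₂V₂)/(γ−1).
W_by = (279700×0.0039 − 10140×0.0417) / (0.4) = 1670 J.
W_on_gas = −W_by = -1670 J.

W ≈ -1.67 kJ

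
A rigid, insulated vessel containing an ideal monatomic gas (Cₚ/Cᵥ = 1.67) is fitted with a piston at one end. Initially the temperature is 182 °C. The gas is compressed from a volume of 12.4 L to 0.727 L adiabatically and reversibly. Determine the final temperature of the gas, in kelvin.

T₂ ≈ 3040 K

Adiabatic: T₁V₁^(γ−1) = T₂V₂^(γ−1) ⇒ T₂ = T₁ (V₁/V₂)^(γ−1).
T₁ = 182 °C = 455.1 K.
T₂ = 455.1 × (12.4/0.727)^(0.67) = 3045 K.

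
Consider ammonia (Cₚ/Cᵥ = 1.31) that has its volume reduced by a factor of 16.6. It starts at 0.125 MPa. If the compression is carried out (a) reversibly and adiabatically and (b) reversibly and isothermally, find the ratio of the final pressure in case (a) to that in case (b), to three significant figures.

P_adiabatic / P_isothermal ≈ 2.39

Isothermal: P_b = P₁(V₁/V₂) = 0.125×16.6.
Adiabatic: P_a = P₁(V₁/V₂)^γ = 0.125×16.6^(1.31).
P_a/P_b = (V₁/V₂)^(γ−1) = 16.6^(0.31) = 2.389.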